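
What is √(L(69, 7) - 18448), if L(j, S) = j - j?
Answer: 4*I*√1153 ≈ 135.82*I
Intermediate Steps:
L(j, S) = 0
√(L(69, 7) - 18448) = √(0 - 18448) = √(-18448) = 4*I*√1153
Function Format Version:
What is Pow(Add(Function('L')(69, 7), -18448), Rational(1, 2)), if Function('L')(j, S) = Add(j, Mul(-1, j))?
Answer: Mul(4, I, Pow(1153, Rational(1, 2))) ≈ Mul(135.82, I)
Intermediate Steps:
Function('L')(j, S) = 0
Pow(Add(Function('L')(69, 7), -18448), Rational(1, 2)) = Pow(Add(0, -18448), Rational(1, 2)) = Pow(-18448, Rational(1, 2)) = Mul(4, I, Pow(1153, Rational(1, 2)))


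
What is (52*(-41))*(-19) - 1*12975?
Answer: 27533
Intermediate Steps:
(52*(-41))*(-19) - 1*12975 = -2132*(-19) - 12975 = 40508 - 12975 = 27533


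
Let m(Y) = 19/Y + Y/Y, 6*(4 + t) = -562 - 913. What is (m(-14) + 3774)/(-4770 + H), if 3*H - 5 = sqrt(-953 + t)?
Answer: -6801727095/8594637569 - 158493*I*sqrt(43302)/17189275138 ≈ -0.79139 - 0.0019187*I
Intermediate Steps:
t = -1499/6 (t = -4 + (-562 - 913)/6 = -4 + (1/6)*(-1475) = -4 - 1475/6 = -1499/6 ≈ -249.83)
m(Y) = 1 + 19/Y (m(Y) = 19/Y + 1 = 1 + 19/Y)
H = 5/3 + I*sqrt(43302)/18 (H = 5/3 + sqrt(-953 - 1499/6)/3 = 5/3 + sqrt(-7217/6)/3 = 5/3 + (I*sqrt(43302)/6)/3 = 5/3 + I*sqrt(43302)/18 ≈ 1.6667 + 11.561*I)
(m(-14) + 3774)/(-4770 + H) = ((19 - 14)/(-14) + 3774)/(-4770 + (5/3 + I*sqrt(43302)/18)) = (-1/14*5 + 3774)/(-14305/3 + I*sqrt(43302)/18) = (-5/14 + 3774)/(-14305/3 + I*sqrt(43302)/18) = 52831/(14*(-14305/3 + I*sqrt(43302)/18))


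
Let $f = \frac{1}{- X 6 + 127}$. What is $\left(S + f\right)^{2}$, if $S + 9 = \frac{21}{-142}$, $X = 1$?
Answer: $\frac{24660619369}{295221124} \approx 83.533$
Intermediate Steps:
$S = - \frac{1299}{142}$ ($S = -9 + \frac{21}{-142} = -9 + 21 \left(- \frac{1}{142}\right) = -9 - \frac{21}{142} = - \frac{1299}{142} \approx -9.1479$)
$f = \frac{1}{121}$ ($f = \frac{1}{\left(-1\right) 1 \cdot 6 + 127} = \frac{1}{\left(-1\right) 6 + 127} = \frac{1}{-6 + 127} = \frac{1}{121} \approx 0.0082645$)
$\left(S + f\right)^{2} = \left(- \frac{1299}{142} + \frac{1}{121}\right)^{2} = \left(- \frac{157037}{17182}\right)^{2} = \frac{24660619369}{295221124}$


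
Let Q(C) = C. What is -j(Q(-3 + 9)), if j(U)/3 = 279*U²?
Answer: -30132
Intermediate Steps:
j(U) = 837*U² (j(U) = 3*(279*U²) = 837*U²)
-j(Q(-3 + 9)) = -837*(-3 + 9)² = -837*6² = -837*36 = -1*30132 = -30132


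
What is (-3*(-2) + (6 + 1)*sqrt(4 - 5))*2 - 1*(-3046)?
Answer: 3058 + 14*I ≈ 3058.0 + 14.0*I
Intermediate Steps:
(-3*(-2) + (6 + 1)*sqrt(4 - 5))*2 - 1*(-3046) = (6 + 7*sqrt(-1))*2 + 3046 = (6 + 7*I)*2 + 3046 = (12 + 14*I) + 3046 = 3058 + 14*I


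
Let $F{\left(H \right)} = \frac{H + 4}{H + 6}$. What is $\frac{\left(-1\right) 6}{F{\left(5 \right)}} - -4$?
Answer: $- \frac{10}{3} \approx -3.3333$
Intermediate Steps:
$F{\left(H \right)} = \frac{4 + H}{6 + H}$
$\frac{\left(-1\right) 6}{F{\left(5 \right)}} - -4 = \frac{\left(-1\right) 6}{\frac{1}{6 + 5} \left(4 + 5\right)} - -4 = - \frac{6}{\frac{1}{11} \cdot 9} + 4 = - \frac{6}{\frac{9}{11}} + 4 = \left(-6\right) \frac{11}{9} + 4 = - \frac{22}{3} + 4 = - \frac{10}{3}$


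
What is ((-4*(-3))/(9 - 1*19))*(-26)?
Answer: 156/5 ≈ 31.200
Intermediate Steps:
((-4*(-3))/(9 - 1*19))*(-26) = (12/(9 - 19))*(-26) = (12/(-10))*(-26) = (12*(-1/10))*(-26) = -6/5*(-26) = 156/5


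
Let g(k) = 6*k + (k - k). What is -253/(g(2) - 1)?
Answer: -23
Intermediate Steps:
g(k) = 6*k (g(k) = 6*k + 0 = 6*k)
-253/(g(2) - 1) = -253/(6*2 - 1) = -253/(12 - 1) = -253/11 = -253*1/11 = -23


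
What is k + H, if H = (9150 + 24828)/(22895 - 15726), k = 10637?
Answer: 76290631/7169 ≈ 10642.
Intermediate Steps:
H = 33978/7169 ≈ 4.7396
k + H = 10637 + 33978/7169 = 76290631/7169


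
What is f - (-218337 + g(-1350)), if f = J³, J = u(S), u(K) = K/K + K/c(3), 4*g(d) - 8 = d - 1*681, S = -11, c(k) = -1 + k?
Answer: 1750013/8 ≈ 2.1875e+5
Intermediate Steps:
g(d) = -673/4 + d/4 (g(d) = 2 + (d - 1*681)/4 = 2 + (d - 681)/4 = 2 + (-681 + d)/4 = 2 + (-681/4 + d/4) = -673/4 + d/4)
u(K) = 1 + K/2 (u(K) = K/K + K/(-1 + 3) = 1 + K/2)
J = -9/2 (J = 1 + (½)*(-11) = 1 - 11/2 = -9/2 ≈ -4.5000)
f = -729/8 (f = (-9/2)³ = -729/8 ≈ -91.125)
f - (-218337 + g(-1350)) = -729/8 - (-218337 + (-673/4 + (¼)*(-1350))) = -729/8 - (-218337 + (-673/4 - 675/2)) = -729/8 - (-218337 - 2023/4) = -729/8 - 1*(-875371/4) = -729/8 + 875371/4 = 1750013/8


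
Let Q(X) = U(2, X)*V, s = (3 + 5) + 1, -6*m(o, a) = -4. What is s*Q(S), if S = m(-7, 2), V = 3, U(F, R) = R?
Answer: 18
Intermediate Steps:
m(o, a) = ⅔ (m(o, a) = -⅙*(-4) = ⅔)
s = 9 (s = 8 + 1 = 9)
S = ⅔ ≈ 0.66667
Q(X) = 3*X (Q(X) = X*3 = 3*X)
s*Q(S) = 9*(3*(⅔)) = 9*2 = 18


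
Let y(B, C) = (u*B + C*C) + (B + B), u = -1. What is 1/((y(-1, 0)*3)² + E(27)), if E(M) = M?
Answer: 1/36 ≈ 0.027778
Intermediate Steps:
y(B, C) = B + C² (y(B, C) = (-B + C*C) + (B + B) = (-B + C²) + 2*B = (C² - B) + 2*B = B + C²)
1/((y(-1, 0)*3)² + E(27)) = 1/(((-1 + 0²)*3)² + 27) = 1/(((-1 + 0)*3)² + 27) = 1/((-1*3)² + 27) = 1/((-3)² + 27) = 1/(9 + 27) = 1/36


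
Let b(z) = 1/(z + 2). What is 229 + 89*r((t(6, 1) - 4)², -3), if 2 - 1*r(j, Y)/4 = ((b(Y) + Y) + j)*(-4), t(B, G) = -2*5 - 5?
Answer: 509309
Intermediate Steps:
t(B, G) = -15 (t(B, G) = -10 - 5 = -15)
b(z) = 1/(2 + z)
r(j, Y) = 8 + 16*Y + 16*j + 16/(2 + Y) (r(j, Y) = 8 - 4*((1/(2 + Y) + Y) + j)*(-4) = 8 - 4*((Y + 1/(2 + Y)) + j)*(-4) = 8 - 4*(Y + j + 1/(2 + Y))*(-4) = 8 - 4*(-4*Y - 4*j - 4/(2 + Y)) = 8 + (16*Y + 16*j + 16/(2 + Y)) = 8 + 16*Y + 16*j + 16/(2 + Y))
229 + 89*r((t(6, 1) - 4)², -3) = 229 + 89*(8*(2 + (2 - 3)*(1 + 2*(-3) + 2*(-15 - 4)²))/(2 - 3)) = 229 + 89*(8*(2 - (1 - 6 + 2*(-19)²))/(-1)) = 229 + 89*(8*(-1)*(2 - (1 - 6 + 2*361))) = 229 + 89*(8*(-1)*(2 - (1 - 6 + 722))) = 229 + 89*(8*(-1)*(2 - 1*717)) = 229 + 89*(8*(-1)*(2 - 717)) = 229 + 89*(8*(-1)*(-715)) = 229 + 89*5720 = 229 + 509080 = 509309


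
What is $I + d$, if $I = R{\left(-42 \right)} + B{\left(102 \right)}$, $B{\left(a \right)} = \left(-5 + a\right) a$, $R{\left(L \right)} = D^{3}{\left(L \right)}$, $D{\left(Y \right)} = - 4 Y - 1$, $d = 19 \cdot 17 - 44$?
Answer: $4667636$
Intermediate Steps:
$d = 279$ ($d = 323 - 44 = 279$)
$D{\left(Y \right)} = -1 - 4 Y$
$R{\left(L \right)} = \left(-1 - 4 L\right)^{3}$
$B{\left(a \right)} = a \left(-5 + a\right)$
$I = 4667357$ ($I = - \left(1 + 4 \left(-42\right)\right)^{3} + 102 \left(-5 + 102\right) = - \left(1 - 168\right)^{3} + 102 \cdot 97 = - \left(-167\right)^{3} + 9894 = \left(-1\right) \left(-4657463\right) + 9894 = 4657463 + 9894 = 4667357$)
$I + d = 4667357 + 279 = 4667636$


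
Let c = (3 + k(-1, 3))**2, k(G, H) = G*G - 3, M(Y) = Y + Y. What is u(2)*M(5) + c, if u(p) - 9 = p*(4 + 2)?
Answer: 211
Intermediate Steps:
M(Y) = 2*Y
k(G, H) = -3 + G**2 (k(G, H) = G**2 - 3 = -3 + G**2)
u(p) = 9 + 6*p (u(p) = 9 + p*(4 + 2) = 9 + p*6 = 9 + 6*p)
c = 1 (c = (3 + (-3 + (-1)**2))**2 = (3 + (-3 + 1))**2 = (3 - 2)**2 = 1**2 = 1)
u(2)*M(5) + c = (9 + 6*2)*(2*5) + 1 = (9 + 12)*10 + 1 = 21*10 + 1 = 210 + 1 = 211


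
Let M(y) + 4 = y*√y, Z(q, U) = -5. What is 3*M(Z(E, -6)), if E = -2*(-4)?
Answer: -12 - 15*I*√5 ≈ -12.0 - 33.541*I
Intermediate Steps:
E = 8
M(y) = -4 + y^(3/2) (M(y) = -4 + y*√y = -4 + y^(3/2))
3*M(Z(E, -6)) = 3*(-4 + (-5)^(3/2)) = 3*(-4 - 5*I*√5) = -12 - 15*I*√5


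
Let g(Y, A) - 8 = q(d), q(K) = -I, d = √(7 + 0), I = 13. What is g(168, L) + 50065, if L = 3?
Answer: 50060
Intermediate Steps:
d = √7 ≈ 2.6458
q(K) = -13 (q(K) = -1*13 = -13)
g(Y, A) = -5 (g(Y, A) = 8 - 13 = -5)
g(168, L) + 50065 = -5 + 50065 = 50060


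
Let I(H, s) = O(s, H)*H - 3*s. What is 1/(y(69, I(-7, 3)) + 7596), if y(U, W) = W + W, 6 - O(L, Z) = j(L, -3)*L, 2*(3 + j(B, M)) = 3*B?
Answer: 1/7557 ≈ 0.00013233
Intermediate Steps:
j(B, M) = -3 + 3*B/2 (j(B, M) = -3 + (3*B)/2 = -3 + 3*B/2)
O(L, Z) = 6 - L*(-3 + 3*L/2) (O(L, Z) = 6 - (-3 + 3*L/2)*L = 6 - L*(-3 + 3*L/2))
I(H, s) = -3*s + H*(6 - 3*s*(-2 + s)/2) (I(H, s) = (6 - 3*s*(-2 + s)/2)*H - 3*s = H*(6 - 3*s*(-2 + s)/2) - 3*s = -3*s + H*(6 - 3*s*(-2 + s)/2))
y(U, W) = 2*W
1/(y(69, I(-7, 3)) + 7596) = 1/(2*(-3*3 - 3/2*(-7)*(-4 + 3*(-2 + 3))) + 7596) = 1/(2*(-9 - 3/2*(-7)*(-4 + 3*1)) + 7596) = 1/(2*(-9 - 3/2*(-7)*(-4 + 3)) + 7596) = 1/(2*(-9 - 3/2*(-7)*(-1)) + 7596) = 1/(2*(-9 - 21/2) + 7596) = 1/(2*(-39/2) + 7596) = 1/(-39 + 7596) = 1/7557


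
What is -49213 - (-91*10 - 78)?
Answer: -48225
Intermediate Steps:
-49213 - (-91*10 - 78) = -49213 - (-910 - 78) = -49213 - 1*(-988) = -49213 + 988 = -48225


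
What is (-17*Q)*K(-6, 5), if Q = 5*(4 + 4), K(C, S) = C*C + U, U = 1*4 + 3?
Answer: -29240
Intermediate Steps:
U = 7 (U = 4 + 3 = 7)
K(C, S) = 7 + C**2 (K(C, S) = C*C + 7 = C**2 + 7 = 7 + C**2)
Q = 40 (Q = 5*8 = 40)
(-17*Q)*K(-6, 5) = (-17*40)*(7 + (-6)**2) = -680*(7 + 36) = -680*43 = -29240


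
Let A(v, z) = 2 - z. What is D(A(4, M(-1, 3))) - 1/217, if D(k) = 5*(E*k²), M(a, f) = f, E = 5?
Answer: 5424/217 ≈ 24.995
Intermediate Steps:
D(k) = 25*k² (D(k) = 5*(5*k²) = 25*k²)
D(A(4, M(-1, 3))) - 1/217 = 25*(2 - 1*3)² - 1/217 = 25*(2 - 3)² - 1*1/217 = 25*(-1)² - 1/217 = 25*1 - 1/217 = 25 - 1/217 = 5424/217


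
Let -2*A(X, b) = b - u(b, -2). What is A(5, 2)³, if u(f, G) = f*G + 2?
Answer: -8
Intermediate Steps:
u(f, G) = 2 + G*f (u(f, G) = G*f + 2 = 2 + G*f)
A(X, b) = 1 - 3*b/2 (A(X, b) = -(b - (2 - 2*b))/2 = -(b + (-2 + 2*b))/2 = -(-2 + 3*b)/2 = 1 - 3*b/2)
A(5, 2)³ = (1 - 3/2*2)³ = (1 - 3)³ = (-2)³ = -8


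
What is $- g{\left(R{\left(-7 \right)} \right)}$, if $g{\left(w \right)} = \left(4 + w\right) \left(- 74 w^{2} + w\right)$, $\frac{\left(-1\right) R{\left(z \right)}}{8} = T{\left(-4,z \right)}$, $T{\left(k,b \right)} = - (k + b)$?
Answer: $-48144096$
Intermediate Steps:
$T{\left(k,b \right)} = - b - k$ ($T{\left(k,b \right)} = - (b + k) = - b - k$)
$R{\left(z \right)} = -32 + 8 z$ ($R{\left(z \right)} = - 8 \left(- z - -4\right) = - 8 \left(- z + 4\right) = - 8 \left(4 - z\right) = -32 + 8 z$)
$g{\left(w \right)} = \left(4 + w\right) \left(w - 74 w^{2}\right)$
$- g{\left(R{\left(-7 \right)} \right)} = - \left(-32 + 8 \left(-7\right)\right) \left(4 - 295 \left(-32 + 8 \left(-7\right)\right) - 74 \left(-32 + 8 \left(-7\right)\right)^{2}\right) = - \left(-32 - 56\right) \left(4 - 295 \left(-32 - 56\right) - 74 \left(-32 - 56\right)^{2}\right) = - \left(-88\right) \left(4 - -25960 - 74 \left(-88\right)^{2}\right) = - \left(-88\right) \left(4 + 25960 - 573056\right) = - \left(-88\right) \left(-547092\right) = \left(-1\right) 48144096 = -48144096$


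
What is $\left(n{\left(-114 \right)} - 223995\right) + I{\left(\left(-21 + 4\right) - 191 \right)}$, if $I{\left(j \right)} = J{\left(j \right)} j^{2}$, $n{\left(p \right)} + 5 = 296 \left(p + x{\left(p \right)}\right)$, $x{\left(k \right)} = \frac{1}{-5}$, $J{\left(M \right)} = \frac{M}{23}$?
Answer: $- \frac{74641928}{115} \approx -6.4906 \cdot 10^{5}$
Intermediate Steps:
$J{\left(M \right)} = \frac{M}{23}$ ($J{\left(M \right)} = M \frac{1}{23} = \frac{M}{23}$)
$x{\left(k \right)} = - \frac{1}{5}$
$n{\left(p \right)} = - \frac{321}{5} + 296 p$ ($n{\left(p \right)} = -5 + 296 \left(p - \frac{1}{5}\right) = -5 + 296 \left(- \frac{1}{5} + p\right) = -5 + \left(- \frac{296}{5} + 296 p\right) = - \frac{321}{5} + 296 p$)
$I{\left(j \right)} = \frac{j^{3}}{23}$ ($I{\left(j \right)} = \frac{j}{23} j^{2} = \frac{j^{3}}{23}$)
$\left(n{\left(-114 \right)} - 223995\right) + I{\left(\left(-21 + 4\right) - 191 \right)} = \left(\left(- \frac{321}{5} + 296 \left(-114\right)\right) - 223995\right) + \frac{\left(\left(-21 + 4\right) - 191\right)^{3}}{23} = \left(\left(- \frac{321}{5} - 33744\right) - 223995\right) + \frac{\left(-17 - 191\right)^{3}}{23} = \left(- \frac{169041}{5} - 223995\right) + \frac{\left(-208\right)^{3}}{23} = - \frac{1289016}{5} + \frac{1}{23} \left(-8998912\right) = - \frac{1289016}{5} - \frac{8998912}{23} = - \frac{74641928}{115}$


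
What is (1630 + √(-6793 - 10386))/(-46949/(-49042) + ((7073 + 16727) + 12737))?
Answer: 11419780/255984929 + 7006*I*√17179/255984929 ≈ 0.044611 + 0.0035872*I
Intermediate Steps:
(1630 + √(-6793 - 10386))/(-46949/(-49042) + ((7073 + 16727) + 12737)) = (1630 + √(-17179))/(-46949*(-1/49042) + (23800 + 12737)) = (1630 + I*√17179)/(6707/7006 + 36537) = (1630 + I*√17179)/(255984929/7006) = (1630 + I*√17179)*(7006/255984929) = 11419780/255984929 + 7006*I*√17179/255984929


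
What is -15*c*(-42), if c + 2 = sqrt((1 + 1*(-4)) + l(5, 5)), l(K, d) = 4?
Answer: -630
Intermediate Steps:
c = -1 (c = -2 + sqrt((1 + 1*(-4)) + 4) = -2 + sqrt((1 - 4) + 4) = -2 + sqrt(-3 + 4) = -2 + sqrt(1) = -2 + 1 = -1)
-15*c*(-42) = -15*(-1)*(-42) = 15*(-42) = -630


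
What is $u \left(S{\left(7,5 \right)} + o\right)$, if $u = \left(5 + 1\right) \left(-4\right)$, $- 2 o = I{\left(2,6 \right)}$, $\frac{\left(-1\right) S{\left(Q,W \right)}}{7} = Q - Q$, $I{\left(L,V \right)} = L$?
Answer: $24$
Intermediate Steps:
$S{\left(Q,W \right)} = 0$ ($S{\left(Q,W \right)} = - 7 \left(Q - Q\right) = \left(-7\right) 0 = 0$)
$o = -1$ ($o = \left(- \frac{1}{2}\right) 2 = -1$)
$u = -24$ ($u = 6 \left(-4\right) = -24$)
$u \left(S{\left(7,5 \right)} + o\right) = - 24 \left(0 - 1\right) = \left(-24\right) \left(-1\right) = 24$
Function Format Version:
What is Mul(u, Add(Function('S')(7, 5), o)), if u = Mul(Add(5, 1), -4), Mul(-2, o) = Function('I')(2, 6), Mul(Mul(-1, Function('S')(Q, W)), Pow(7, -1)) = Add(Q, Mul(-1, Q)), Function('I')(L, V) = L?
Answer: 24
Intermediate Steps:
Function('S')(Q, W) = 0 (Function('S')(Q, W) = Mul(-7, Add(Q, Mul(-1, Q))) = Mul(-7, 0) = 0)
o = -1 (o = Mul(Rational(-1, 2), 2) = -1)
u = -24 (u = Mul(6, -4) = -24)
Mul(u, Add(Function('S')(7, 5), o)) = Mul(-24, Add(0, -1)) = Mul(-24, -1) = 24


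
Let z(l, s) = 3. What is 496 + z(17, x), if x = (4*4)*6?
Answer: 499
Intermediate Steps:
x = 96 (x = 16*6 = 96)
496 + z(17, x) = 496 + 3 = 499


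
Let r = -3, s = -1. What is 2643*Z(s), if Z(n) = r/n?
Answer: 7929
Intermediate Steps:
Z(n) = -3/n
2643*Z(s) = 2643*(-3/(-1)) = 2643*(-3*(-1)) = 2643*3 = 7929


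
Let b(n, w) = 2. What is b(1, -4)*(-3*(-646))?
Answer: 3876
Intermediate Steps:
b(1, -4)*(-3*(-646)) = 2*(-3*(-646)) = 2*1938 = 3876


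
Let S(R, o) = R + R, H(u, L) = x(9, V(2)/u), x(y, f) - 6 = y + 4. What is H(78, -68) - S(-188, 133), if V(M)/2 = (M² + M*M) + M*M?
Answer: 395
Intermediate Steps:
V(M) = 6*M² (V(M) = 2*((M² + M*M) + M*M) = 2*((M² + M²) + M²) = 2*(2*M² + M²) = 2*(3*M²) = 6*M²)
x(y, f) = 10 + y (x(y, f) = 6 + (y + 4) = 6 + (4 + y) = 10 + y)
H(u, L) = 19 (H(u, L) = 10 + 9 = 19)
S(R, o) = 2*R
H(78, -68) - S(-188, 133) = 19 - 2*(-188) = 19 - 1*(-376) = 19 + 376 = 395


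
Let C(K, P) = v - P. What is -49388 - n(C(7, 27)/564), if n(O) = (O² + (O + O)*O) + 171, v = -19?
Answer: -1313710501/26508 ≈ -49559.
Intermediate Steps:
C(K, P) = -19 - P
n(O) = 171 + 3*O² (n(O) = (O² + (2*O)*O) + 171 = (O² + 2*O²) + 171 = 3*O² + 171 = 171 + 3*O²)
-49388 - n(C(7, 27)/564) = -49388 - (171 + 3*((-19 - 1*27)/564)²) = -49388 - (171 + 3*((-19 - 27)*(1/564))²) = -49388 - (171 + 3*(-46*1/564)²) = -49388 - (171 + 3*(-23/282)²) = -49388 - (171 + 3*(529/79524)) = -49388 - (171 + 529/26508) = -49388 - 1*4533397/26508 = -49388 - 4533397/26508 = -1313710501/26508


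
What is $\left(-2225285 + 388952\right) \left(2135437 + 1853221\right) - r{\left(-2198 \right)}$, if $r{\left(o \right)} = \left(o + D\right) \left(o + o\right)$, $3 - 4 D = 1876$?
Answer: $-7324516031949$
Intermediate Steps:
$D = - \frac{1873}{4}$ ($D = \frac{3}{4} - 469 = - \frac{1873}{4} \approx -468.25$)
$r{\left(o \right)} = 2 o \left(- \frac{1873}{4} + o\right)$ ($r{\left(o \right)} = \left(o - \frac{1873}{4}\right) \left(o + o\right) = \left(- \frac{1873}{4} + o\right) 2 o = 2 o \left(- \frac{1873}{4} + o\right)$)
$\left(-2225285 + 388952\right) \left(2135437 + 1853221\right) - r{\left(-2198 \right)} = \left(-2225285 + 388952\right) \left(2135437 + 1853221\right) - \frac{1}{2} \left(-2198\right) \left(-1873 + 4 \left(-2198\right)\right) = \left(-1836333\right) 3988658 - \frac{1}{2} \left(-2198\right) \left(-1873 - 8792\right) = -7324504311114 - \frac{1}{2} \left(-2198\right) \left(-10665\right) = -7324504311114 - 11720835 = -7324516031949$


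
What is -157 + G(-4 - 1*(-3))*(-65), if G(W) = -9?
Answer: 428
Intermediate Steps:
-157 + G(-4 - 1*(-3))*(-65) = -157 - 9*(-65) = -157 + 585 = 428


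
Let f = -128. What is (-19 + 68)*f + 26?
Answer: -6246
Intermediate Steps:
(-19 + 68)*f + 26 = (-19 + 68)*(-128) + 26 = 49*(-128) + 26 = -6272 + 26 = -6246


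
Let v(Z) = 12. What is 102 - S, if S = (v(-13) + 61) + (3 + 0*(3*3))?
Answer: 26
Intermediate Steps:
S = 76 (S = (12 + 61) + (3 + 0*(3*3)) = 73 + (3 + 0*9) = 73 + (3 + 0) = 73 + 3 = 76)
102 - S = 102 - 1*76 = 102 - 76 = 26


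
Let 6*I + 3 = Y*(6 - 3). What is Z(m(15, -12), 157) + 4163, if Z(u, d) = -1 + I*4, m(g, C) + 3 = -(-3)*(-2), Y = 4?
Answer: 4168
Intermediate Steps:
I = 3/2 (I = -½ + (4*(6 - 3))/6 = -½ + (4*3)/6 = -½ + (⅙)*12 = -½ + 2 = 3/2 ≈ 1.5000)
m(g, C) = -9 (m(g, C) = -3 - (-3)*(-2) = -3 - 1*6 = -3 - 6 = -9)
Z(u, d) = 5 (Z(u, d) = -1 + (3/2)*4 = -1 + 6 = 5)
Z(m(15, -12), 157) + 4163 = 5 + 4163 = 4168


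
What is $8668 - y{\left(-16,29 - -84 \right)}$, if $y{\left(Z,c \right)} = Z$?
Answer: $8684$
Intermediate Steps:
$8668 - y{\left(-16,29 - -84 \right)} = 8668 - -16 = 8668 + 16 = 8684$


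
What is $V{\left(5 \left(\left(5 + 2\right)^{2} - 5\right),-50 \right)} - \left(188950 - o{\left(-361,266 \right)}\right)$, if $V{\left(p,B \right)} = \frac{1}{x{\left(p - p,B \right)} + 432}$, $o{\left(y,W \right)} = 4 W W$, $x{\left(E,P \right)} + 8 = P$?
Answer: $\frac{35183677}{374} \approx 94074.0$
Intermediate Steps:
$x{\left(E,P \right)} = -8 + P$
$o{\left(y,W \right)} = 4 W^{2}$
$V{\left(p,B \right)} = \frac{1}{424 + B}$ ($V{\left(p,B \right)} = \frac{1}{\left(-8 + B\right) + 432} = \frac{1}{424 + B}$)
$V{\left(5 \left(\left(5 + 2\right)^{2} - 5\right),-50 \right)} - \left(188950 - o{\left(-361,266 \right)}\right) = \frac{1}{424 - 50} - \left(188950 - 4 \cdot 266^{2}\right) = \frac{1}{374} - \left(188950 - 4 \cdot 70756\right) = \frac{1}{374} - \left(188950 - 283024\right) = \frac{1}{374} - -94074 = \frac{1}{374} + 94074 = \frac{35183677}{374}$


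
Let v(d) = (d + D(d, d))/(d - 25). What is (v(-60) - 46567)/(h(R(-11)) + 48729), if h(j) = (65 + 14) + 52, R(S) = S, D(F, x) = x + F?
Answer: -791603/830620 ≈ -0.95303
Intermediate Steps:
D(F, x) = F + x
h(j) = 131 (h(j) = 79 + 52 = 131)
v(d) = 3*d/(-25 + d) (v(d) = (d + (d + d))/(d - 25) = (d + 2*d)/(-25 + d) = (3*d)/(-25 + d) = 3*d/(-25 + d))
(v(-60) - 46567)/(h(R(-11)) + 48729) = (3*(-60)/(-25 - 60) - 46567)/(131 + 48729) = (3*(-60)/(-85) - 46567)/48860 = (3*(-60)*(-1/85) - 46567)*(1/48860) = (36/17 - 46567)*(1/48860) = -791603/17*1/48860 = -791603/830620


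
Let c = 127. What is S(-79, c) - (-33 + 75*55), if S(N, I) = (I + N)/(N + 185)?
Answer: -216852/53 ≈ -4091.5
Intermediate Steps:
S(N, I) = (I + N)/(185 + N)
S(-79, c) - (-33 + 75*55) = (127 - 79)/(185 - 79) - (-33 + 75*55) = 48/106 - (-33 + 4125) = (1/106)*48 - 1*4092 = 24/53 - 4092 = -216852/53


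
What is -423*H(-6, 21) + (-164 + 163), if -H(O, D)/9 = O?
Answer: -22843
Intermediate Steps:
H(O, D) = -9*O
-423*H(-6, 21) + (-164 + 163) = -(-3807)*(-6) + (-164 + 163) = -423*54 - 1 = -22842 - 1 = -22843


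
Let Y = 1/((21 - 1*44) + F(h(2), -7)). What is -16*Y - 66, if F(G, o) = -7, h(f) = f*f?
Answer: -982/15 ≈ -65.467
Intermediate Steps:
h(f) = f**2
Y = -1/30 (Y = 1/((21 - 1*44) - 7) = 1/((21 - 44) - 7) = 1/(-23 - 7) = 1/(-30) = -1/30 ≈ -0.033333)
-16*Y - 66 = -16*(-1/30) - 66 = 8/15 - 66 = -982/15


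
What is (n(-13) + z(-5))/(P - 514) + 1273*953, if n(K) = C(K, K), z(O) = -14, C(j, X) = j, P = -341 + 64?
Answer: 959616706/791 ≈ 1.2132e+6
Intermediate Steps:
P = -277
n(K) = K
(n(-13) + z(-5))/(P - 514) + 1273*953 = (-13 - 14)/(-277 - 514) + 1273*953 = -27/(-791) + 1213169 = -27*(-1/791) + 1213169 = 27/791 + 1213169 = 959616706/791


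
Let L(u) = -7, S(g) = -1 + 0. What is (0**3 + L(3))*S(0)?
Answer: 7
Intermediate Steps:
S(g) = -1
(0**3 + L(3))*S(0) = (0**3 - 7)*(-1) = (0 - 7)*(-1) = -7*(-1) = 7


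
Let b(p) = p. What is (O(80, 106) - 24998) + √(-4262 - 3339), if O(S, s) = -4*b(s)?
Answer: -25422 + I*√7601 ≈ -25422.0 + 87.184*I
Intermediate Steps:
O(S, s) = -4*s
(O(80, 106) - 24998) + √(-4262 - 3339) = (-4*106 - 24998) + √(-4262 - 3339) = (-424 - 24998) + √(-7601) = -25422 + I*√7601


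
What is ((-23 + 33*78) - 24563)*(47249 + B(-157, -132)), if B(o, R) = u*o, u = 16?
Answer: -984750844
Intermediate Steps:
B(o, R) = 16*o
((-23 + 33*78) - 24563)*(47249 + B(-157, -132)) = ((-23 + 33*78) - 24563)*(47249 + 16*(-157)) = ((-23 + 2574) - 24563)*(47249 - 2512) = (2551 - 24563)*44737 = -22012*44737 = -984750844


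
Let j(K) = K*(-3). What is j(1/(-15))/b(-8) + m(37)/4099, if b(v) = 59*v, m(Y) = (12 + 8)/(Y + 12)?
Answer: -153651/474008360 ≈ -0.00032415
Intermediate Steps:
m(Y) = 20/(12 + Y)
j(K) = -3*K
j(1/(-15))/b(-8) + m(37)/4099 = (-3/(-15))/((59*(-8))) + (20/(12 + 37))/4099 = -3*(-1/15)/(-472) + (20/49)*(1/4099) = (⅕)*(-1/472) + (20*(1/49))*(1/4099) = -1/2360 + (20/49)*(1/4099) = -1/2360 + 20/200851 = -153651/474008360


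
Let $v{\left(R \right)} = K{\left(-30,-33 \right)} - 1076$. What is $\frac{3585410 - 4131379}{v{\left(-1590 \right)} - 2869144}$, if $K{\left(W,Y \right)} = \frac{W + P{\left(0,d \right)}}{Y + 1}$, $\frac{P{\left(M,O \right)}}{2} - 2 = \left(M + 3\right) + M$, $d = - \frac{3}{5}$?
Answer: $\frac{4367752}{22961755} \approx 0.19022$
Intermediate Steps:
$d = - \frac{3}{5}$ ($d = \left(-3\right) \frac{1}{5} = - \frac{3}{5} \approx -0.6$)
$P{\left(M,O \right)} = 10 + 4 M$ ($P{\left(M,O \right)} = 4 + 2 \left(\left(M + 3\right) + M\right) = 4 + 2 \left(\left(3 + M\right) + M\right) = 4 + 2 \left(3 + 2 M\right) = 4 + \left(6 + 4 M\right) = 10 + 4 M$)
$K{\left(W,Y \right)} = \frac{10 + W}{1 + Y}$ ($K{\left(W,Y \right)} = \frac{W + \left(10 + 4 \cdot 0\right)}{Y + 1} = \frac{W + \left(10 + 0\right)}{1 + Y} = \frac{W + 10}{1 + Y} = \frac{10 + W}{1 + Y}$)
$v{\left(R \right)} = - \frac{8603}{8}$ ($v{\left(R \right)} = \frac{10 - 30}{1 - 33} - 1076 = \frac{1}{-32} \left(-20\right) - 1076 = \left(- \frac{1}{32}\right) \left(-20\right) - 1076 = \frac{5}{8} - 1076 = - \frac{8603}{8}$)
$\frac{3585410 - 4131379}{v{\left(-1590 \right)} - 2869144} = \frac{3585410 - 4131379}{- \frac{8603}{8} - 2869144} = - \frac{545969}{- \frac{22961755}{8}} = \left(-545969\right) \left(- \frac{8}{22961755}\right) = \frac{4367752}{22961755}$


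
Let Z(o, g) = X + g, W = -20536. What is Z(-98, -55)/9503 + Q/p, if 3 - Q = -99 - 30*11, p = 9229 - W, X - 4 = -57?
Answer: 890676/282856795 ≈ 0.0031489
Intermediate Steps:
X = -53 (X = 4 - 57 = -53)
Z(o, g) = -53 + g
p = 29765 (p = 9229 - 1*(-20536) = 9229 + 20536 = 29765)
Q = 432 (Q = 3 - (-99 - 30*11) = 3 - (-99 - 330) = 3 - 1*(-429) = 3 + 429 = 432)
Z(-98, -55)/9503 + Q/p = (-53 - 55)/9503 + 432/29765 = -108*1/9503 + 432*(1/29765) = -108/9503 + 432/29765 = 890676/282856795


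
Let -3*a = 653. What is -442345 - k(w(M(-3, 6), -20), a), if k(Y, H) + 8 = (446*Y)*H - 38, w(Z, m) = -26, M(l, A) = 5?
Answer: -8899085/3 ≈ -2.9664e+6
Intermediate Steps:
a = -653/3 (a = -⅓*653 = -653/3 ≈ -217.67)
k(Y, H) = -46 + 446*H*Y (k(Y, H) = -8 + ((446*Y)*H - 38) = -8 + (446*H*Y - 38) = -8 + (-38 + 446*H*Y) = -46 + 446*H*Y)
-442345 - k(w(M(-3, 6), -20), a) = -442345 - (-46 + 446*(-653/3)*(-26)) = -442345 - (-46 + 7572188/3) = -442345 - 1*7572050/3 = -442345 - 7572050/3 = -8899085/3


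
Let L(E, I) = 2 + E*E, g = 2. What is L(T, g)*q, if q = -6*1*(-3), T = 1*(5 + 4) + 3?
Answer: 2628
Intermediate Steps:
T = 12 (T = 1*9 + 3 = 9 + 3 = 12)
L(E, I) = 2 + E²
q = 18 (q = -6*(-3) = 18)
L(T, g)*q = (2 + 12²)*18 = (2 + 144)*18 = 146*18 = 2628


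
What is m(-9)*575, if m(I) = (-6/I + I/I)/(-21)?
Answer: -2875/63 ≈ -45.635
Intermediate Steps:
m(I) = -1/21 + 2/(7*I) (m(I) = (-6/I + 1)*(-1/21) = (1 - 6/I)*(-1/21) = -1/21 + 2/(7*I))
m(-9)*575 = ((1/21)*(6 - 1*(-9))/(-9))*575 = ((1/21)*(-⅑)*(6 + 9))*575 = ((1/21)*(-⅑)*15)*575 = -5/63*575 = -2875/63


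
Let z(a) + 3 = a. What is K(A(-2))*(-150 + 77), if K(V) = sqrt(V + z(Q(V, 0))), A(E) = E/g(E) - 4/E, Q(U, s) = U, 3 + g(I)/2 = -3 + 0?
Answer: -146*sqrt(3)/3 ≈ -84.293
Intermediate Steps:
g(I) = -12 (g(I) = -6 + 2*(-3 + 0) = -6 + 2*(-3) = -6 - 6 = -12)
A(E) = -4/E - E/12 (A(E) = E/(-12) - 4/E = E*(-1/12) - 4/E = -E/12 - 4/E = -4/E - E/12)
z(a) = -3 + a
K(V) = sqrt(-3 + 2*V) (K(V) = sqrt(V + (-3 + V)) = sqrt(-3 + 2*V))
K(A(-2))*(-150 + 77) = sqrt(-3 + 2*(-4/(-2) - 1/12*(-2)))*(-150 + 77) = sqrt(-3 + 2*(-4*(-1/2) + 1/6))*(-73) = sqrt(-3 + 2*(2 + 1/6))*(-73) = sqrt(-3 + 2*(13/6))*(-73) = sqrt(-3 + 13/3)*(-73) = sqrt(4/3)*(-73) = (2*sqrt(3)/3)*(-73) = -146*sqrt(3)/3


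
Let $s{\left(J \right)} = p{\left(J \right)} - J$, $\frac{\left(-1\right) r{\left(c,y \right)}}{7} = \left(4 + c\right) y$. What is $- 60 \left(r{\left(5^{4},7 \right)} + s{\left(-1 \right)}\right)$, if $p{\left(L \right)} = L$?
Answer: $1849260$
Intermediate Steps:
$r{\left(c,y \right)} = - 7 y \left(4 + c\right)$ ($r{\left(c,y \right)} = - 7 \left(4 + c\right) y = - 7 y \left(4 + c\right)$)
$s{\left(J \right)} = 0$ ($s{\left(J \right)} = J - J = 0$)
$- 60 \left(r{\left(5^{4},7 \right)} + s{\left(-1 \right)}\right) = - 60 \left(\left(-7\right) 7 \left(4 + 5^{4}\right) + 0\right) = - 60 \left(\left(-7\right) 7 \left(4 + 625\right) + 0\right) = - 60 \left(\left(-7\right) 7 \cdot 629 + 0\right) = - 60 \left(-30821 + 0\right) = \left(-60\right) \left(-30821\right) = 1849260$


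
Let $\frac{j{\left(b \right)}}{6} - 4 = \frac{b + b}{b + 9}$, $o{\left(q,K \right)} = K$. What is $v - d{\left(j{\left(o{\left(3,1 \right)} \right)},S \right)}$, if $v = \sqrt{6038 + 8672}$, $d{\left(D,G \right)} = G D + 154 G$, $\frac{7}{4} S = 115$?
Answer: $-11776 + \sqrt{14710} \approx -11655.0$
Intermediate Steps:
$j{\left(b \right)} = 24 + \frac{12 b}{9 + b}$ ($j{\left(b \right)} = 24 + 6 \frac{b + b}{b + 9} = 24 + 6 \frac{2 b}{9 + b} = 24 + \frac{12 b}{9 + b}$)
$S = \frac{460}{7}$ ($S = \frac{4}{7} \cdot 115 = \frac{460}{7} \approx 65.714$)
$d{\left(D,G \right)} = 154 G + D G$ ($d{\left(D,G \right)} = D G + 154 G = 154 G + D G$)
$v = \sqrt{14710} \approx 121.28$
$v - d{\left(j{\left(o{\left(3,1 \right)} \right)},S \right)} = \sqrt{14710} - \frac{460 \left(154 + \frac{36 \left(6 + 1\right)}{9 + 1}\right)}{7} = \sqrt{14710} - \frac{460 \left(154 + 36 \cdot \frac{1}{10} \cdot 7\right)}{7} = \sqrt{14710} - \frac{460 \left(154 + \frac{126}{5}\right)}{7} = \sqrt{14710} - \frac{460}{7} \cdot \frac{896}{5} = \sqrt{14710} - 11776 = -11776 + \sqrt{14710}$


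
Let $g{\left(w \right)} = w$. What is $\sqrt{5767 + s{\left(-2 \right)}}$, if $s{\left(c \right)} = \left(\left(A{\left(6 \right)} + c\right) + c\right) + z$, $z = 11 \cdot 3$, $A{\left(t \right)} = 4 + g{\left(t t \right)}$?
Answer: $2 \sqrt{1459} \approx 76.394$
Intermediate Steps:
$A{\left(t \right)} = 4 + t^{2}$ ($A{\left(t \right)} = 4 + t t = 4 + t^{2}$)
$z = 33$
$s{\left(c \right)} = 73 + 2 c$ ($s{\left(c \right)} = \left(\left(\left(4 + 6^{2}\right) + c\right) + c\right) + 33 = \left(\left(\left(4 + 36\right) + c\right) + c\right) + 33 = \left(\left(40 + c\right) + c\right) + 33 = \left(40 + 2 c\right) + 33 = 73 + 2 c$)
$\sqrt{5767 + s{\left(-2 \right)}} = \sqrt{5767 + \left(73 + 2 \left(-2\right)\right)} = \sqrt{5767 + \left(73 - 4\right)} = \sqrt{5767 + 69} = \sqrt{5836} = 2 \sqrt{1459}$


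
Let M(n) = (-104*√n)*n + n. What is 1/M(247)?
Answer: -1/659873097 - 8*√247/50759469 ≈ -2.4785e-6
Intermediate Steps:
M(n) = n - 104*n^(3/2) (M(n) = -104*n^(3/2) + n = n - 104*n^(3/2))
1/M(247) = 1/(247 - 25688*√247)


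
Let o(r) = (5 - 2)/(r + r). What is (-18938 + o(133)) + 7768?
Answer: -2971217/266 ≈ -11170.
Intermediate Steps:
o(r) = 3/(2*r) (o(r) = 3/((2*r)) = 3*(1/(2*r)) = 3/(2*r))
(-18938 + o(133)) + 7768 = (-18938 + (3/2)/133) + 7768 = (-18938 + (3/2)*(1/133)) + 7768 = (-18938 + 3/266) + 7768 = -5037505/266 + 7768 = -2971217/266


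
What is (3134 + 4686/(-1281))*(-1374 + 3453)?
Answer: 396986832/61 ≈ 6.5080e+6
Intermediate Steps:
(3134 + 4686/(-1281))*(-1374 + 3453) = (3134 + 4686*(-1/1281))*2079 = (3134 - 1562/427)*2079 = (1336656/427)*2079 = 396986832/61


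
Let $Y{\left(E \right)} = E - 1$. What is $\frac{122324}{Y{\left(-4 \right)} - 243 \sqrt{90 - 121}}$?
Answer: $- \frac{152905}{457636} + \frac{7431183 i \sqrt{31}}{457636} \approx -0.33412 + 90.41 i$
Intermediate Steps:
$Y{\left(E \right)} = -1 + E$
$\frac{122324}{Y{\left(-4 \right)} - 243 \sqrt{90 - 121}} = \frac{122324}{\left(-1 - 4\right) - 243 \sqrt{90 - 121}} = \frac{122324}{-5 - 243 \sqrt{-31}} = \frac{122324}{-5 - 243 i \sqrt{31}}$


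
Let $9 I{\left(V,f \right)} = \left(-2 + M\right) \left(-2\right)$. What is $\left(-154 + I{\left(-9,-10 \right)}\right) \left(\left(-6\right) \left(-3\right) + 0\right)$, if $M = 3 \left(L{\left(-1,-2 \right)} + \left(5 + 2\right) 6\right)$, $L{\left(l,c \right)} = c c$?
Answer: $-3316$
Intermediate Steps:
$L{\left(l,c \right)} = c^{2}$
$M = 138$ ($M = 3 \left(\left(-2\right)^{2} + \left(5 + 2\right) 6\right) = 3 \left(4 + 7 \cdot 6\right) = 3 \left(4 + 42\right) = 3 \cdot 46 = 138$)
$I{\left(V,f \right)} = - \frac{272}{9}$ ($I{\left(V,f \right)} = \frac{\left(-2 + 138\right) \left(-2\right)}{9} = \frac{136 \left(-2\right)}{9} = \frac{1}{9} \left(-272\right) = - \frac{272}{9}$)
$\left(-154 + I{\left(-9,-10 \right)}\right) \left(\left(-6\right) \left(-3\right) + 0\right) = \left(-154 - \frac{272}{9}\right) \left(\left(-6\right) \left(-3\right) + 0\right) = - \frac{1658 \left(18 + 0\right)}{9} = \left(- \frac{1658}{9}\right) 18 = -3316$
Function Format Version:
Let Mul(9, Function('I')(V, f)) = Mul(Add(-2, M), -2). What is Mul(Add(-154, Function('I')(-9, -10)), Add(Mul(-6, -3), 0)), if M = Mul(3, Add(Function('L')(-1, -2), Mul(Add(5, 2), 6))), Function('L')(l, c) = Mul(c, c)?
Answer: -3316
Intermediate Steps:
Function('L')(l, c) = Pow(c, 2)
M = 138 (M = Mul(3, Add(Pow(-2, 2), Mul(Add(5, 2), 6))) = Mul(3, Add(4, Mul(7, 6))) = Mul(3, Add(4, 42)) = Mul(3, 46) = 138)
Function('I')(V, f) = Rational(-272, 9) (Function('I')(V, f) = Mul(Rational(1, 9), Mul(Add(-2, 138), -2)) = Mul(Rational(1, 9), Mul(136, -2)) = Mul(Rational(1, 9), -272) = Rational(-272, 9))
Mul(Add(-154, Function('I')(-9, -10)), Add(Mul(-6, -3), 0)) = Mul(Add(-154, Rational(-272, 9)), Add(Mul(-6, -3), 0)) = Mul(Rational(-1658, 9), Add(18, 0)) = Mul(Rational(-1658, 9), 18) = -3316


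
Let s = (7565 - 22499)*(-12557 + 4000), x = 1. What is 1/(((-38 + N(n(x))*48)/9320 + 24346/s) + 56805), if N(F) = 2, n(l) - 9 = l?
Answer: 297751254540/16913761923829331 ≈ 1.7604e-5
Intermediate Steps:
s = 127790238 (s = -14934*(-8557) = 127790238)
n(l) = 9 + l
1/(((-38 + N(n(x))*48)/9320 + 24346/s) + 56805) = 1/(((-38 + 2*48)/9320 + 24346/127790238) + 56805) = 1/(((-38 + 96)*(1/9320) + 24346*(1/127790238)) + 56805) = 1/((58*(1/9320) + 12173/63895119) + 56805) = 1/((29/4660 + 12173/63895119) + 56805) = 1/(1909684631/297751254540 + 56805) = 1/(16913761923829331/297751254540) = 297751254540/16913761923829331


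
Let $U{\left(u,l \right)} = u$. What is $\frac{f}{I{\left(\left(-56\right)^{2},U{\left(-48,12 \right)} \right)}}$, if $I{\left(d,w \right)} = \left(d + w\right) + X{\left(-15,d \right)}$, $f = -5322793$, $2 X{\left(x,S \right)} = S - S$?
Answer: $- \frac{5322793}{3088} \approx -1723.7$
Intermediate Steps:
$X{\left(x,S \right)} = 0$ ($X{\left(x,S \right)} = \frac{S - S}{2} = \frac{1}{2} \cdot 0 = 0$)
$I{\left(d,w \right)} = d + w$ ($I{\left(d,w \right)} = \left(d + w\right) + 0 = d + w$)
$\frac{f}{I{\left(\left(-56\right)^{2},U{\left(-48,12 \right)} \right)}} = - \frac{5322793}{\left(-56\right)^{2} - 48} = - \frac{5322793}{3136 - 48} = - \frac{5322793}{3088}$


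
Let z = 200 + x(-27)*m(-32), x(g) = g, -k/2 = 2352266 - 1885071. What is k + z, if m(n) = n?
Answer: -933326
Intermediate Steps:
k = -934390 (k = -2*(2352266 - 1885071) = -2*467195 = -934390)
z = 1064 (z = 200 - 27*(-32) = 200 + 864 = 1064)
k + z = -934390 + 1064 = -933326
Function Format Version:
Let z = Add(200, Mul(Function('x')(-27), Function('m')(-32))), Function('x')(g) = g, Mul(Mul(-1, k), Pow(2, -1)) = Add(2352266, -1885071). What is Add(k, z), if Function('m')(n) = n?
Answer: -933326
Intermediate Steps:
k = -934390 (k = Mul(-2, Add(2352266, -1885071)) = Mul(-2, 467195) = -934390)
z = 1064 (z = Add(200, Mul(-27, -32)) = Add(200, 864) = 1064)
Add(k, z) = Add(-934390, 1064) = -933326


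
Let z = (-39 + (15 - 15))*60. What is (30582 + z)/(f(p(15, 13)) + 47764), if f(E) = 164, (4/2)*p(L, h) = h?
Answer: 4707/7988 ≈ 0.58926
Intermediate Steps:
p(L, h) = h/2
z = -2340 (z = (-39 + 0)*60 = -39*60 = -2340)
(30582 + z)/(f(p(15, 13)) + 47764) = (30582 - 2340)/(164 + 47764) = 28242/47928 = 28242*(1/47928) = 4707/7988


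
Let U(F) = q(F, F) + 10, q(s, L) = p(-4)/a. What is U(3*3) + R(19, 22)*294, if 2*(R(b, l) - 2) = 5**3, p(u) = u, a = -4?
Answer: 18974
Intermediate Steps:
R(b, l) = 129/2 (R(b, l) = 2 + (1/2)*5**3 = 2 + (1/2)*125 = 2 + 125/2 = 129/2)
q(s, L) = 1 (q(s, L) = -4/(-4) = -4*(-1/4) = 1)
U(F) = 11 (U(F) = 1 + 10 = 11)
U(3*3) + R(19, 22)*294 = 11 + (129/2)*294 = 11 + 18963 = 18974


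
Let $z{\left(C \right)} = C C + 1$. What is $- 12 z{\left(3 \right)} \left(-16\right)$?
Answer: $1920$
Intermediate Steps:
$z{\left(C \right)} = 1 + C^{2}$ ($z{\left(C \right)} = C^{2} + 1 = 1 + C^{2}$)
$- 12 z{\left(3 \right)} \left(-16\right) = - 12 \left(1 + 3^{2}\right) \left(-16\right) = - 12 \left(1 + 9\right) \left(-16\right) = \left(-12\right) 10 \left(-16\right) = \left(-120\right) \left(-16\right) = 1920$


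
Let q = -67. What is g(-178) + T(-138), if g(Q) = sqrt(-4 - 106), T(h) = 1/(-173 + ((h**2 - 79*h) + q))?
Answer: 1/29706 + I*sqrt(110) ≈ 3.3663e-5 + 10.488*I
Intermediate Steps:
T(h) = 1/(-240 + h**2 - 79*h) (T(h) = 1/(-173 + ((h**2 - 79*h) - 67)) = 1/(-173 + (-67 + h**2 - 79*h)) = 1/(-240 + h**2 - 79*h))
g(Q) = I*sqrt(110) (g(Q) = sqrt(-110) = I*sqrt(110))
g(-178) + T(-138) = I*sqrt(110) + 1/(-240 + (-138)**2 - 79*(-138)) = I*sqrt(110) + 1/(-240 + 19044 + 10902) = I*sqrt(110) + 1/29706 = 1/29706 + I*sqrt(110)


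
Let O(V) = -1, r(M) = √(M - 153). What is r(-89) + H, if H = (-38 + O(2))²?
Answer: 1521 + 11*I*√2 ≈ 1521.0 + 15.556*I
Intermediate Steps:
r(M) = √(-153 + M)
H = 1521 (H = (-38 - 1)² = (-39)² = 1521)
r(-89) + H = √(-153 - 89) + 1521 = √(-242) + 1521 = 11*I*√2 + 1521 = 1521 + 11*I*√2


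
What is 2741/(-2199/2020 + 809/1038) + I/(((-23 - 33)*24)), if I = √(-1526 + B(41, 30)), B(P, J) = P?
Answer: -2873609580/324191 - I*√165/448 ≈ -8863.9 - 0.028672*I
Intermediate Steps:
I = 3*I*√165 (I = √(-1526 + 41) = √(-1485) = 3*I*√165 ≈ 38.536*I)
2741/(-2199/2020 + 809/1038) + I/(((-23 - 33)*24)) = 2741/(-2199/2020 + 809/1038) + (3*I*√165)/(((-23 - 33)*24)) = 2741/(-2199*1/2020 + 809*(1/1038)) + (3*I*√165)/((-56*24)) = 2741/(-2199/2020 + 809/1038) + (3*I*√165)/(-1344) = 2741/(-324191/1048380) + (3*I*√165)*(-1/1344) = 2741*(-1048380/324191) - I*√165/448 = -2873609580/324191 - I*√165/448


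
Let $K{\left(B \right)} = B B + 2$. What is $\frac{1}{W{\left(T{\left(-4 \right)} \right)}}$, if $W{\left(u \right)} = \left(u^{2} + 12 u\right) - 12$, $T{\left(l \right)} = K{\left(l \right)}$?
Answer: $\frac{1}{528} \approx 0.0018939$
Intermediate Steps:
$K{\left(B \right)} = 2 + B^{2}$ ($K{\left(B \right)} = B^{2} + 2 = 2 + B^{2}$)
$T{\left(l \right)} = 2 + l^{2}$
$W{\left(u \right)} = -12 + u^{2} + 12 u$
$\frac{1}{W{\left(T{\left(-4 \right)} \right)}} = \frac{1}{-12 + \left(2 + \left(-4\right)^{2}\right)^{2} + 12 \left(2 + \left(-4\right)^{2}\right)} = \frac{1}{-12 + \left(2 + 16\right)^{2} + 12 \left(2 + 16\right)} = \frac{1}{-12 + 18^{2} + 12 \cdot 18} = \frac{1}{-12 + 324 + 216} = \frac{1}{528}$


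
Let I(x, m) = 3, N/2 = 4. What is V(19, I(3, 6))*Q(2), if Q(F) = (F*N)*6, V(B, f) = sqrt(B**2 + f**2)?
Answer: 96*sqrt(370) ≈ 1846.6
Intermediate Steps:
N = 8 (N = 2*4 = 8)
Q(F) = 48*F (Q(F) = (F*8)*6 = (8*F)*6 = 48*F)
V(19, I(3, 6))*Q(2) = sqrt(19**2 + 3**2)*(48*2) = sqrt(361 + 9)*96 = sqrt(370)*96 = 96*sqrt(370)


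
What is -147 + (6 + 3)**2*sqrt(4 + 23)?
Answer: -147 + 243*sqrt(3) ≈ 273.89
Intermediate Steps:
-147 + (6 + 3)**2*sqrt(4 + 23) = -147 + 9**2*sqrt(27) = -147 + 81*(3*sqrt(3)) = -147 + 243*sqrt(3)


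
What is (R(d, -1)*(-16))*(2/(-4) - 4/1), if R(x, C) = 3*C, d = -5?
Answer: -216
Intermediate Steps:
(R(d, -1)*(-16))*(2/(-4) - 4/1) = ((3*(-1))*(-16))*(2/(-4) - 4/1) = (-3*(-16))*(2*(-1/4) - 4*1) = 48*(-1/2 - 4) = 48*(-9/2) = -216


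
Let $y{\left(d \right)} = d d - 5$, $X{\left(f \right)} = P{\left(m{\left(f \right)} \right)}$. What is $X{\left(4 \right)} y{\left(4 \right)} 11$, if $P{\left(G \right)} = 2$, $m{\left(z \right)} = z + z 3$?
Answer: $242$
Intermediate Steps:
$m{\left(z \right)} = 4 z$ ($m{\left(z \right)} = z + 3 z = 4 z$)
$X{\left(f \right)} = 2$
$y{\left(d \right)} = -5 + d^{2}$ ($y{\left(d \right)} = d^{2} - 5 = -5 + d^{2}$)
$X{\left(4 \right)} y{\left(4 \right)} 11 = 2 \left(-5 + 4^{2}\right) 11 = 2 \left(-5 + 16\right) 11 = 2 \cdot 11 \cdot 11 = 22 \cdot 11 = 242$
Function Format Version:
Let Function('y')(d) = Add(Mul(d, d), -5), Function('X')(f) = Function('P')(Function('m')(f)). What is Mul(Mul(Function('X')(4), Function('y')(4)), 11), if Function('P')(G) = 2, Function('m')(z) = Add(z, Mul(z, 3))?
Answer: 242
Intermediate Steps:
Function('m')(z) = Mul(4, z) (Function('m')(z) = Add(z, Mul(3, z)) = Mul(4, z))
Function('X')(f) = 2
Function('y')(d) = Add(-5, Pow(d, 2)) (Function('y')(d) = Add(Pow(d, 2), -5) = Add(-5, Pow(d, 2)))
Mul(Mul(Function('X')(4), Function('y')(4)), 11) = Mul(Mul(2, Add(-5, Pow(4, 2))), 11) = Mul(Mul(2, Add(-5, 16)), 11) = Mul(Mul(2, 11), 11) = Mul(22, 11) = 242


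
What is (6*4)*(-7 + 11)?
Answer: 96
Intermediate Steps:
(6*4)*(-7 + 11) = 24*4 = 96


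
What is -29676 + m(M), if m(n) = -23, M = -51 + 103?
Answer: -29699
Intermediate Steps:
M = 52
-29676 + m(M) = -29676 - 23 = -29699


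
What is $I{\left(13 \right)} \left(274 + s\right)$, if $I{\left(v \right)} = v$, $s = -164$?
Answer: $1430$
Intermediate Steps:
$I{\left(13 \right)} \left(274 + s\right) = 13 \left(274 - 164\right) = 13 \cdot 110 = 1430$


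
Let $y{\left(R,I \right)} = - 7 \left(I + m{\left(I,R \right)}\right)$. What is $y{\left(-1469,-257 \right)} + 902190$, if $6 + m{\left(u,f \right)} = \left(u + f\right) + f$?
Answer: $926396$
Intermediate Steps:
$m{\left(u,f \right)} = -6 + u + 2 f$ ($m{\left(u,f \right)} = -6 + \left(\left(u + f\right) + f\right) = -6 + \left(\left(f + u\right) + f\right) = -6 + \left(u + 2 f\right) = -6 + u + 2 f$)
$y{\left(R,I \right)} = 42 - 14 I - 14 R$ ($y{\left(R,I \right)} = - 7 \left(I + \left(-6 + I + 2 R\right)\right) = - 7 \left(-6 + 2 I + 2 R\right) = 42 - 14 I - 14 R$)
$y{\left(-1469,-257 \right)} + 902190 = \left(42 - -3598 - -20566\right) + 902190 = \left(42 + 3598 + 20566\right) + 902190 = 24206 + 902190 = 926396$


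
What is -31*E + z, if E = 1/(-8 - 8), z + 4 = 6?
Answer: 63/16 ≈ 3.9375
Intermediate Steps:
z = 2 (z = -4 + 6 = 2)
E = -1/16 (E = 1/(-16) = -1/16 ≈ -0.062500)
-31*E + z = -31*(-1/16) + 2 = 31/16 + 2 = 63/16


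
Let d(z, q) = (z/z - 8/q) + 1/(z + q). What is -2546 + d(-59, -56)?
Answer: -2048617/805 ≈ -2544.9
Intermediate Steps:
d(z, q) = 1 + 1/(q + z) - 8/q (d(z, q) = (1 - 8/q) + 1/(q + z) = 1 + 1/(q + z) - 8/q)
-2546 + d(-59, -56) = -2546 + ((-56)**2 - 8*(-59) - 7*(-56) - 56*(-59))/((-56)*(-56 - 59)) = -2546 - 1/56*(3136 + 472 + 392 + 3304)/(-115) = -2546 - 1/56*(-1/115)*7304 = -2546 + 913/805 = -2048617/805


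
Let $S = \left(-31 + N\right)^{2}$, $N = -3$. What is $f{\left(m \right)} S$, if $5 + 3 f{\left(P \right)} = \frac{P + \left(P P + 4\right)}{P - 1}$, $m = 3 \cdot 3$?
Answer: $2601$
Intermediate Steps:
$S = 1156$ ($S = \left(-31 - 3\right)^{2} = \left(-34\right)^{2} = 1156$)
$m = 9$
$f{\left(P \right)} = - \frac{5}{3} + \frac{4 + P + P^{2}}{3 \left(-1 + P\right)}$ ($f{\left(P \right)} = - \frac{5}{3} + \frac{\left(P + \left(P P + 4\right)\right) \frac{1}{P - 1}}{3} = - \frac{5}{3} + \frac{\left(P + \left(P^{2} + 4\right)\right) \frac{1}{-1 + P}}{3} = - \frac{5}{3} + \frac{\left(P + \left(4 + P^{2}\right)\right) \frac{1}{-1 + P}}{3} = - \frac{5}{3} + \frac{\left(4 + P + P^{2}\right) \frac{1}{-1 + P}}{3} = - \frac{5}{3} + \frac{\frac{1}{-1 + P} \left(4 + P + P^{2}\right)}{3} = - \frac{5}{3} + \frac{4 + P + P^{2}}{3 \left(-1 + P\right)}$)
$f{\left(m \right)} S = \frac{9 + 9^{2} - 36}{3 \left(-1 + 9\right)} 1156 = \frac{9 + 81 - 36}{3 \cdot 8} \cdot 1156 = \frac{1}{3} \cdot \frac{1}{8} \cdot 54 \cdot 1156 = \frac{9}{4} \cdot 1156 = 2601$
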